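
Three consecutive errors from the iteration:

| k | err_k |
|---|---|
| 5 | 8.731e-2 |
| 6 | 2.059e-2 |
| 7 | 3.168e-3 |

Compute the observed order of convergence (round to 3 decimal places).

1.296

p ≈ ln(err_7/err_6) / ln(err_6/err_5)
  = ln(3.168e-3/2.059e-2) / ln(2.059e-2/8.731e-2)
  = ln(0.153861) / ln(0.235826)
  = -1.871706 / -1.444661 ≈ 1.295602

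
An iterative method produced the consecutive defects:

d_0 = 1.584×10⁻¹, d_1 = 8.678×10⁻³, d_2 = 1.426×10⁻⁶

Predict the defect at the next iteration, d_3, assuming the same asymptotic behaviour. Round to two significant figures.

6.3e-18

First estimate the order: p ≈ ln(d_2/d_1) / ln(d_1/d_0) = ln(1.426×10⁻⁶/8.678×10⁻³)/ln(8.678×10⁻³/1.584×10⁻¹) = ln(0.000164324)/ln(0.0547854) ≈ 3.0002.
Then d_3 ≈ d_2·(d_2/d_1)^p = 1.426×10⁻⁶·(0.000164324)^3.0002 = 1.426×10⁻⁶·4.42941e-12 ≈ 6.316e-18.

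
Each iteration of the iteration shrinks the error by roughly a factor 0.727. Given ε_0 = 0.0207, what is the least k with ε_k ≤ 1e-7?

39

After k steps, ε_k ≈ 0.0207·0.727^k.
Need 0.727^k ≤ 1e-7/0.0207 = 4.83092e-06.
k ≥ ln(4.83092e-06)/ln(0.727) = -12.2405/-0.31883 = 38.392.
Smallest integer k = 39.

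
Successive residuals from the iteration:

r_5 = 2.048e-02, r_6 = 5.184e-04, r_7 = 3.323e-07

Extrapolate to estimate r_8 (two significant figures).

1.4e-13

First estimate the order: p ≈ ln(r_7/r_6) / ln(r_6/r_5) = ln(3.323e-07/5.184e-04)/ln(5.184e-04/2.048e-02) = ln(0.000641011)/ln(0.0253125) ≈ 1.9999.
Then r_8 ≈ r_7·(r_7/r_6)^p = 3.323e-07·(0.000641011)^1.9999 = 3.323e-07·4.11197e-07 ≈ 1.366e-13.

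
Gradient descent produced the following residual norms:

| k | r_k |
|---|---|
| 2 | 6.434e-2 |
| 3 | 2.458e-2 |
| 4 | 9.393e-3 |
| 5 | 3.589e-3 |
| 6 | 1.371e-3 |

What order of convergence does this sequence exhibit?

Consecutive ratios: r_6/r_5 = 1.371e-3/3.589e-3 = 0.382001, r_5/r_4 = 3.589e-3/9.393e-3 = 0.382093.
p ≈ ln(0.382001)/ln(0.382093) = -0.9623/-0.9621 ≈ 1.00.
So the convergence is linear (order 1).

1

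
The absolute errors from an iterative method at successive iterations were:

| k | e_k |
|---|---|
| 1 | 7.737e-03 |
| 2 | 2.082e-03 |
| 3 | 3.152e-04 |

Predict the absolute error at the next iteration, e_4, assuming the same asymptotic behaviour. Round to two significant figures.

2.1e-5

First estimate the order: p ≈ ln(e_3/e_2) / ln(e_2/e_1) = ln(3.152e-04/2.082e-03)/ln(2.082e-03/7.737e-03) = ln(0.151393)/ln(0.269097) ≈ 1.4382.
Then e_4 ≈ e_3·(e_3/e_2)^p = 3.152e-04·(0.151393)^1.4382 = 3.152e-04·0.0661955 ≈ 2.086e-05.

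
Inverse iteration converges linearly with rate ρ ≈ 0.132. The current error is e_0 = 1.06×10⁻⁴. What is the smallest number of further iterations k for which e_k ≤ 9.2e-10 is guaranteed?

6

After k steps, e_k ≈ 1.06×10⁻⁴·0.132^k.
Need 0.132^k ≤ 9.2e-10/1.06×10⁻⁴ = 8.67925e-06.
k ≥ ln(8.67925e-06)/ln(0.132) = -11.6546/-2.02495 = 5.756.
Smallest integer k = 6.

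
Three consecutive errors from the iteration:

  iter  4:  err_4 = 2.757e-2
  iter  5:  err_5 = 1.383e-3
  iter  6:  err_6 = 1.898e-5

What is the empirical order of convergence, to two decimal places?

p ≈ ln(err_6/err_5) / ln(err_5/err_4)
  = ln(1.898e-5/1.383e-3) / ln(1.383e-3/2.757e-2)
  = ln(0.0137238) / ln(0.0501632)
  = -4.28862 / -2.99247 ≈ 1.43314

1.43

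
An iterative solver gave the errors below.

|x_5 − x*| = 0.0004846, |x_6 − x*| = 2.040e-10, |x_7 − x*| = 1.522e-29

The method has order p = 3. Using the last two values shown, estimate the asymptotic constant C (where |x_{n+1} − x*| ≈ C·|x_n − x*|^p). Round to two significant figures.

1.8

C ≈ |x_7 − x*| / |x_6 − x*|^3
  = 1.522e-29 / (2.040e-10)^3
  = 1.522e-29 / 8.48966e-30 ≈ 1.7928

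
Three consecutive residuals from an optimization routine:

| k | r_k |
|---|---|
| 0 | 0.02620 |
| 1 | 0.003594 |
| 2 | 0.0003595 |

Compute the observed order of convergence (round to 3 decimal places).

1.159

p ≈ ln(r_2/r_1) / ln(r_1/r_0)
  = ln(0.0003595/0.003594) / ln(0.003594/0.02620)
  = ln(0.100028) / ln(0.137176)
  = -2.302305 / -1.986491 ≈ 1.158981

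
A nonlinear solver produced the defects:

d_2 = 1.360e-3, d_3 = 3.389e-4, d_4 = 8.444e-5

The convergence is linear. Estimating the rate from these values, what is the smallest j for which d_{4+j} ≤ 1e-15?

19

Rate ρ ≈ d_4/d_3 = 8.444e-5/3.389e-4 = 0.2492.
After j more steps, d_{4+j} ≈ 8.444e-5·ρ^j; need ρ^j ≤ 1e-15/8.444e-5 = 1.18427e-11.
j ≥ ln(1.18427e-11)/ln(0.2492) = -25.1593/-1.38950 = 18.107.
So 19 more iterations are needed.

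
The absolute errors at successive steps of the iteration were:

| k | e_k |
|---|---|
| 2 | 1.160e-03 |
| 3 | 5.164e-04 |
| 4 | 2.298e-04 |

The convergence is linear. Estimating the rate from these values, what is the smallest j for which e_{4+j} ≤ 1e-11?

21

Rate ρ ≈ e_4/e_3 = 2.298e-04/5.164e-04 = 0.4450.
After j more steps, e_{4+j} ≈ 2.298e-04·ρ^j; need ρ^j ≤ 1e-11/2.298e-04 = 4.35161e-08.
j ≥ ln(4.35161e-08)/ln(0.4450) = -16.9501/-0.80968 = 20.934.
So 21 more iterations are needed.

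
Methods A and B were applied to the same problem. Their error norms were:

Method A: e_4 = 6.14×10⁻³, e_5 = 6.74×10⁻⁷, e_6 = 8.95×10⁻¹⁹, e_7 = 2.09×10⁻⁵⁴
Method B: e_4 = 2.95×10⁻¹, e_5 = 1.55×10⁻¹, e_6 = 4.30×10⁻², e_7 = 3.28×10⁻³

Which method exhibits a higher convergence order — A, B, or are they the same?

Method A: p ≈ ln(2.09×10⁻⁵⁴/8.95×10⁻¹⁹)/ln(8.95×10⁻¹⁹/6.74×10⁻⁷) ≈ 3.00.
Method B: p ≈ ln(3.28×10⁻³/4.30×10⁻²)/ln(4.30×10⁻²/1.55×10⁻¹) ≈ 2.01.
Method A has the higher order (≈3.0 vs ≈2.0).

A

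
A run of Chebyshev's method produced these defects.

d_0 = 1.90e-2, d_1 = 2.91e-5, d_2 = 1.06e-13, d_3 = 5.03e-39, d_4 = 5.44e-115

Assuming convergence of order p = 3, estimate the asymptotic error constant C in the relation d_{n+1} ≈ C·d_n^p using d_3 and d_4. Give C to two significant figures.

4.3

C ≈ d_4 / d_3^3
  = 5.44e-115 / (5.03e-39)^3
  = 5.44e-115 / 1.27264e-115 ≈ 4.2746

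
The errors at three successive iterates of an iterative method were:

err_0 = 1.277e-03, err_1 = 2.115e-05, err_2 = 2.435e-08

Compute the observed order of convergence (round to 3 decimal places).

p ≈ ln(err_2/err_1) / ln(err_1/err_0)
  = ln(2.435e-08/2.115e-05) / ln(2.115e-05/1.277e-03)
  = ln(0.0011513) / ln(0.0165623)
  = -6.766864 / -4.100626 ≈ 1.650203

1.650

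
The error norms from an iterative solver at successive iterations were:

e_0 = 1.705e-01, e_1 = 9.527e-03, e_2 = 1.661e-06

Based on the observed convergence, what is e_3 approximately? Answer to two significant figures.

First estimate the order: p ≈ ln(e_2/e_1) / ln(e_1/e_0) = ln(1.661e-06/9.527e-03)/ln(9.527e-03/1.705e-01) = ln(0.000174347)/ln(0.0558768) ≈ 3.0002.
Then e_3 ≈ e_2·(e_2/e_1)^p = 1.661e-06·(0.000174347)^3.0002 = 1.661e-06·5.29044e-12 ≈ 8.787e-18.

8.8e-18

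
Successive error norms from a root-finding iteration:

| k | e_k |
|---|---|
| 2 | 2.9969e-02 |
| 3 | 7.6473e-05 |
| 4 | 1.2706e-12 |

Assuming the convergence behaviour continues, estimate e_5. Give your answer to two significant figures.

First estimate the order: p ≈ ln(e_4/e_3) / ln(e_3/e_2) = ln(1.2706e-12/7.6473e-05)/ln(7.6473e-05/2.9969e-02) = ln(1.6615e-08)/ln(0.00255174) ≈ 3.0000.
Then e_5 ≈ e_4·(e_4/e_3)^p = 1.2706e-12·(1.6615e-08)^3.0000 = 1.2706e-12·4.58671e-24 ≈ 5.828e-36.

5.8e-36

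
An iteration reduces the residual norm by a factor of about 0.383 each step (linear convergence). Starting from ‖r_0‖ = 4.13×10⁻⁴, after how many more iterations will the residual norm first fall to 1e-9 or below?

14

After k steps, ‖r_k‖ ≈ 4.13×10⁻⁴·0.383^k.
Need 0.383^k ≤ 1e-9/4.13×10⁻⁴ = 2.42131e-06.
k ≥ ln(2.42131e-06)/ln(0.383) = -12.9312/-0.95972 = 13.474.
Smallest integer k = 14.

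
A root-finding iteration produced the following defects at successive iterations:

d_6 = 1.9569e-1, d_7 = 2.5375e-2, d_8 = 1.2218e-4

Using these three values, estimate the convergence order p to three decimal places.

p ≈ ln(d_8/d_7) / ln(d_7/d_6)
  = ln(1.2218e-4/2.5375e-2) / ln(2.5375e-2/1.9569e-1)
  = ln(0.00481498) / ln(0.129669)
  = -5.336023 / -2.042770 ≈ 2.612151

2.612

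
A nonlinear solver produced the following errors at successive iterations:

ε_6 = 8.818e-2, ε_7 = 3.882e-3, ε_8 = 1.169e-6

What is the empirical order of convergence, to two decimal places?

2.60

p ≈ ln(ε_8/ε_7) / ln(ε_7/ε_6)
  = ln(1.169e-6/3.882e-3) / ln(3.882e-3/8.818e-2)
  = ln(0.000301133) / ln(0.0440236)
  = -8.10796 / -3.12303 ≈ 2.59618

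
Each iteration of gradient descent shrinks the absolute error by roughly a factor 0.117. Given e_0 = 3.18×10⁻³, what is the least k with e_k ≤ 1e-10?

After k steps, e_k ≈ 3.18×10⁻³·0.117^k.
Need 0.117^k ≤ 1e-10/3.18×10⁻³ = 3.14465e-08.
k ≥ ln(3.14465e-08)/ln(0.117) = -17.2750/-2.14558 = 8.051.
Smallest integer k = 9.

9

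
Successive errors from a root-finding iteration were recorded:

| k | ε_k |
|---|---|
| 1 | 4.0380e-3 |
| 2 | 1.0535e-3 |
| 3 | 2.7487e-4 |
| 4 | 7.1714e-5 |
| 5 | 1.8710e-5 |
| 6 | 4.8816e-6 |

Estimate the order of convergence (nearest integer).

1

Consecutive ratios: ε_6/ε_5 = 4.8816e-6/1.8710e-5 = 0.260909, ε_5/ε_4 = 1.8710e-5/7.1714e-5 = 0.260897.
p ≈ ln(0.260909)/ln(0.260897) = -1.3436/-1.3436 ≈ 1.00.
So the convergence is linear (order 1).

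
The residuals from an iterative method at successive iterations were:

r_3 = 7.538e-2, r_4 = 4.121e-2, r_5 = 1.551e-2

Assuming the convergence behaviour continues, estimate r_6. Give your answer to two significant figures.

First estimate the order: p ≈ ln(r_5/r_4) / ln(r_4/r_3) = ln(1.551e-2/4.121e-2)/ln(4.121e-2/7.538e-2) = ln(0.376365)/ln(0.546697) ≈ 1.6182.
Then r_6 ≈ r_5·(r_5/r_4)^p = 1.551e-2·(0.376365)^1.6182 = 1.551e-2·0.205708 ≈ 0.003191.

3.2e-3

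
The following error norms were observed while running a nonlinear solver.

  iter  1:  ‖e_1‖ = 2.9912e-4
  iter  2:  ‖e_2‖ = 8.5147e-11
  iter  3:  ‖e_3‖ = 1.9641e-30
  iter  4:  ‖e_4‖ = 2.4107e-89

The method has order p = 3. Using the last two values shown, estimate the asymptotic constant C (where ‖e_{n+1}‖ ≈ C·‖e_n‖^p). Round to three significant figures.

3.18

C ≈ ‖e_4‖ / ‖e_3‖^3
  = 2.4107e-89 / (1.9641e-30)^3
  = 2.4107e-89 / 7.57689e-90 ≈ 3.1816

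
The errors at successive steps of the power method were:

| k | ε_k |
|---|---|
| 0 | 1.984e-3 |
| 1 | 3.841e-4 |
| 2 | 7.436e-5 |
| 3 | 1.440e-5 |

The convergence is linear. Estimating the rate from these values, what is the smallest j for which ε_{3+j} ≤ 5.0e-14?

12

Rate ρ ≈ ε_3/ε_2 = 1.440e-5/7.436e-5 = 0.1937.
After j more steps, ε_{3+j} ≈ 1.440e-5·ρ^j; need ρ^j ≤ 5.0e-14/1.440e-5 = 3.47222e-09.
j ≥ ln(3.47222e-09)/ln(0.1937) = -19.4785/-1.64144 = 11.867.
So 12 more iterations are needed.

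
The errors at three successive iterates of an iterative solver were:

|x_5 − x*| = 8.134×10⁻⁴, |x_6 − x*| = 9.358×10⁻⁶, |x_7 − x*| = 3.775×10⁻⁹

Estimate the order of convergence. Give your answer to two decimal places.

1.75

p ≈ ln(|x_7 − x*|/|x_6 − x*|) / ln(|x_6 − x*|/|x_5 − x*|)
  = ln(3.775×10⁻⁹/9.358×10⁻⁶) / ln(9.358×10⁻⁶/8.134×10⁻⁴)
  = ln(0.000403398) / ln(0.0115048)
  = -7.81559 / -4.46499 ≈ 1.75042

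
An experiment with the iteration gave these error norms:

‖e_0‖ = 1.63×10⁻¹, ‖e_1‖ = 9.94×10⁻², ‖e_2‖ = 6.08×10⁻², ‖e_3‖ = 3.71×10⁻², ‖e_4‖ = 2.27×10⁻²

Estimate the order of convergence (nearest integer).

1

Consecutive ratios: ‖e_4‖/‖e_3‖ = 2.27×10⁻²/3.71×10⁻² = 0.61186, ‖e_3‖/‖e_2‖ = 3.71×10⁻²/6.08×10⁻² = 0.610197.
p ≈ ln(0.61186)/ln(0.610197) = -0.4913/-0.4940 ≈ 0.99.
So the convergence is linear (order 1).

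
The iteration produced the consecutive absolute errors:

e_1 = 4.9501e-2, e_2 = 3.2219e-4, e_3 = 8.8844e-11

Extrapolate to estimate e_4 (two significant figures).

1.9e-30

First estimate the order: p ≈ ln(e_3/e_2) / ln(e_2/e_1) = ln(8.8844e-11/3.2219e-4)/ln(3.2219e-4/4.9501e-2) = ln(2.7575e-07)/ln(0.00650876) ≈ 3.0000.
Then e_4 ≈ e_3·(e_3/e_2)^p = 8.8844e-11·(2.7575e-07)^3.0000 = 8.8844e-11·2.09675e-20 ≈ 1.863e-30.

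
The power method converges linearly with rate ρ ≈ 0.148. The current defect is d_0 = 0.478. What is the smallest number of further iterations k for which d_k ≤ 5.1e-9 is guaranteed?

After k steps, d_k ≈ 0.478·0.148^k.
Need 0.148^k ≤ 5.1e-9/0.478 = 1.06695e-08.
k ≥ ln(1.06695e-08)/ln(0.148) = -18.3559/-1.91054 = 9.608.
Smallest integer k = 10.

10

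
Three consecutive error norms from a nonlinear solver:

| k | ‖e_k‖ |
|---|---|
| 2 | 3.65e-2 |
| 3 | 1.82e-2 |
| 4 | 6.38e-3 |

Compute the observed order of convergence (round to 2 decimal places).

1.51

p ≈ ln(‖e_4‖/‖e_3‖) / ln(‖e_3‖/‖e_2‖)
  = ln(6.38e-3/1.82e-2) / ln(1.82e-2/3.65e-2)
  = ln(0.350549) / ln(0.49863)
  = -1.04825 / -0.69589 ≈ 1.50634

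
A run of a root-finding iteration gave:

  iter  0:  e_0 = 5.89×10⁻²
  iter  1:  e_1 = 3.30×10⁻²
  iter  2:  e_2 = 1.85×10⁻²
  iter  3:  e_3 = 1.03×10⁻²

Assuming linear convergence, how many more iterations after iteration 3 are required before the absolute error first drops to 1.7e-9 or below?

27

Rate ρ ≈ e_3/e_2 = 1.03×10⁻²/1.85×10⁻² = 0.5568.
After j more steps, e_{3+j} ≈ 1.03×10⁻²·ρ^j; need ρ^j ≤ 1.7e-9/1.03×10⁻² = 1.65049e-07.
j ≥ ln(1.65049e-07)/ln(0.5568) = -15.6170/-0.58555 = 26.671.
So 27 more iterations are needed.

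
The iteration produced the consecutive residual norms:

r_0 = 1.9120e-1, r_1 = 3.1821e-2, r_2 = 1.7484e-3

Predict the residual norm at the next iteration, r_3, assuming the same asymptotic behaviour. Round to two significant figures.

First estimate the order: p ≈ ln(r_2/r_1) / ln(r_1/r_0) = ln(1.7484e-3/3.1821e-2)/ln(3.1821e-2/1.9120e-1) = ln(0.0549448)/ln(0.166428) ≈ 1.6180.
Then r_3 ≈ r_2·(r_2/r_1)^p = 1.7484e-3·(0.0549448)^1.6180 = 1.7484e-3·0.00914537 ≈ 1.599e-05.

1.6e-5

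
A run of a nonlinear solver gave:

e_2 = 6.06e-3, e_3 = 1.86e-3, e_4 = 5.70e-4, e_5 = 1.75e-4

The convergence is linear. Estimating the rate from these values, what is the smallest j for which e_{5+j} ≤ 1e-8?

Rate ρ ≈ e_5/e_4 = 1.75e-4/5.70e-4 = 0.3070.
After j more steps, e_{5+j} ≈ 1.75e-4·ρ^j; need ρ^j ≤ 1e-8/1.75e-4 = 5.71429e-05.
j ≥ ln(5.71429e-05)/ln(0.3070) = -9.7700/-1.18091 = 8.273.
So 9 more iterations are needed.

9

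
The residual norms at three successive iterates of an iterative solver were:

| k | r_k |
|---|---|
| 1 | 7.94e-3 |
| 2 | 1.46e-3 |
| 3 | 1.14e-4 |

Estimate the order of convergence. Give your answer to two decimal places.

1.51

p ≈ ln(r_3/r_2) / ln(r_2/r_1)
  = ln(1.14e-4/1.46e-3) / ln(1.46e-3/7.94e-3)
  = ln(0.0780822) / ln(0.183879)
  = -2.54999 / -1.69348 ≈ 1.50577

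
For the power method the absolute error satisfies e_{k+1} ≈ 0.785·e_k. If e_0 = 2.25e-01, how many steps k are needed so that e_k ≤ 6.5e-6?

44

After k steps, e_k ≈ 2.25e-01·0.785^k.
Need 0.785^k ≤ 6.5e-6/2.25e-01 = 2.88889e-05.
k ≥ ln(2.88889e-05)/ln(0.785) = -10.4521/-0.24207 = 43.178.
Smallest integer k = 44.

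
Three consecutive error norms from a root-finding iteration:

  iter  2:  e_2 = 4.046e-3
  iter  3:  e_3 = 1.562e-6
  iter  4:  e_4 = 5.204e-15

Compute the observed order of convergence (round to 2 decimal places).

2.48

p ≈ ln(e_4/e_3) / ln(e_3/e_2)
  = ln(5.204e-15/1.562e-6) / ln(1.562e-6/4.046e-3)
  = ln(3.33163e-09) / ln(0.00038606)
  = -19.51980 / -7.85952 ≈ 2.48359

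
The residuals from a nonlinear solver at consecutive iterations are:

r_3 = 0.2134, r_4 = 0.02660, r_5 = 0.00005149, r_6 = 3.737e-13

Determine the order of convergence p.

Consecutive ratios: r_6/r_5 = 3.737e-13/0.00005149 = 7.25772e-09, r_5/r_4 = 0.00005149/0.02660 = 0.00193571.
p ≈ ln(7.25772e-09)/ln(0.00193571) = -18.7412/-6.2473 ≈ 3.00.
So the convergence is cubic (order 3).

3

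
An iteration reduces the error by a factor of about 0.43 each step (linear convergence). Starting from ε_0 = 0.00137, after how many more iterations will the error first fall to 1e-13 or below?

After k steps, ε_k ≈ 0.00137·0.43^k.
Need 0.43^k ≤ 1e-13/0.00137 = 7.29927e-11.
k ≥ ln(7.29927e-11)/ln(0.43) = -23.3407/-0.84397 = 27.656.
Smallest integer k = 28.

28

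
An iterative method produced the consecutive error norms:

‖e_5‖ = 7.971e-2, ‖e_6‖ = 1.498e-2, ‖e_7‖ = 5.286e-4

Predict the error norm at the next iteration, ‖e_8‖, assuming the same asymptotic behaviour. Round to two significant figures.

First estimate the order: p ≈ ln(‖e_7‖/‖e_6‖) / ln(‖e_6‖/‖e_5‖) = ln(5.286e-4/1.498e-2)/ln(1.498e-2/7.971e-2) = ln(0.035287)/ln(0.187931) ≈ 2.0005.
Then ‖e_8‖ ≈ ‖e_7‖·(‖e_7‖/‖e_6‖)^p = 5.286e-4·(0.035287)^2.0005 = 5.286e-4·0.00124309 ≈ 6.571e-07.

6.6e-7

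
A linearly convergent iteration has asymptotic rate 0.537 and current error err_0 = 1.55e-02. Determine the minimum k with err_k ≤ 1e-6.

16

After k steps, err_k ≈ 1.55e-02·0.537^k.
Need 0.537^k ≤ 1e-6/1.55e-02 = 6.45161e-05.
k ≥ ln(6.45161e-05)/ln(0.537) = -9.6486/-0.62176 = 15.518.
Smallest integer k = 16.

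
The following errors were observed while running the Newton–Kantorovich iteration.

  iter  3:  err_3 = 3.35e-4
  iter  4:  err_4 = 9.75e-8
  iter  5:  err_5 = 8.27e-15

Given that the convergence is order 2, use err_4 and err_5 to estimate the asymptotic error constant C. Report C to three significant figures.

0.870

C ≈ err_5 / err_4^2
  = 8.27e-15 / (9.75e-8)^2
  = 8.27e-15 / 9.50625e-15 ≈ 0.86995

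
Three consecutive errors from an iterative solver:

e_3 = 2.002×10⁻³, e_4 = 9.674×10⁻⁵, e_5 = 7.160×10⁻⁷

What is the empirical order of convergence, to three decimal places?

1.619

p ≈ ln(e_5/e_4) / ln(e_4/e_3)
  = ln(7.160×10⁻⁷/9.674×10⁻⁵) / ln(9.674×10⁻⁵/2.002×10⁻³)
  = ln(0.00740128) / ln(0.0483217)
  = -4.906102 / -3.029875 ≈ 1.619242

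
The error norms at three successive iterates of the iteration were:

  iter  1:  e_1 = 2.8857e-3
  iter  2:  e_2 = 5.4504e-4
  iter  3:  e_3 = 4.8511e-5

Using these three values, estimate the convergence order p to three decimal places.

1.451

p ≈ ln(e_3/e_2) / ln(e_2/e_1)
  = ln(4.8511e-5/5.4504e-4) / ln(5.4504e-4/2.8857e-3)
  = ln(0.0890045) / ln(0.188876)
  = -2.419068 / -1.666665 ≈ 1.451442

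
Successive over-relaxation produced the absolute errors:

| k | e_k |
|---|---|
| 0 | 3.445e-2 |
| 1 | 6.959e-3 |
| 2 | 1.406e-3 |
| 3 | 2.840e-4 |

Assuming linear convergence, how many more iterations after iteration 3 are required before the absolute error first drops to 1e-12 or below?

13

Rate ρ ≈ e_3/e_2 = 2.840e-4/1.406e-3 = 0.2020.
After j more steps, e_{3+j} ≈ 2.840e-4·ρ^j; need ρ^j ≤ 1e-12/2.840e-4 = 3.52113e-09.
j ≥ ln(3.52113e-09)/ln(0.2020) = -19.4645/-1.59949 = 12.169.
So 13 more iterations are needed.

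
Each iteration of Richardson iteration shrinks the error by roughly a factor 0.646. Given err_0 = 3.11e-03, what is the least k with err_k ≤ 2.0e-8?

After k steps, err_k ≈ 3.11e-03·0.646^k.
Need 0.646^k ≤ 2.0e-8/3.11e-03 = 6.43087e-06.
k ≥ ln(6.43087e-06)/ln(0.646) = -11.9544/-0.43696 = 27.358.
Smallest integer k = 28.

28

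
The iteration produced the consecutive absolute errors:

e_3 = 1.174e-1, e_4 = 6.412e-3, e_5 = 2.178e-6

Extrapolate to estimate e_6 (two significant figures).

6.4e-16

First estimate the order: p ≈ ln(e_5/e_4) / ln(e_4/e_3) = ln(2.178e-6/6.412e-3)/ln(6.412e-3/1.174e-1) = ln(0.000339676)/ln(0.0546167) ≈ 2.7473.
Then e_6 ≈ e_5·(e_5/e_4)^p = 2.178e-6·(0.000339676)^2.7473 = 2.178e-6·2.94981e-10 ≈ 6.425e-16.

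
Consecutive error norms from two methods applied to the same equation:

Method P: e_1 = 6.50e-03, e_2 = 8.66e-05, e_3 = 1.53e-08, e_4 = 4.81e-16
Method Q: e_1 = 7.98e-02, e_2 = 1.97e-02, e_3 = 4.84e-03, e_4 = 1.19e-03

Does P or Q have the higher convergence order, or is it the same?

P

Method P: p ≈ ln(4.81e-16/1.53e-08)/ln(1.53e-08/8.66e-05) ≈ 2.00.
Method Q: p ≈ ln(1.19e-03/4.84e-03)/ln(4.84e-03/1.97e-02) ≈ 1.00.
Method P has the higher order (≈2.0 vs ≈1.0).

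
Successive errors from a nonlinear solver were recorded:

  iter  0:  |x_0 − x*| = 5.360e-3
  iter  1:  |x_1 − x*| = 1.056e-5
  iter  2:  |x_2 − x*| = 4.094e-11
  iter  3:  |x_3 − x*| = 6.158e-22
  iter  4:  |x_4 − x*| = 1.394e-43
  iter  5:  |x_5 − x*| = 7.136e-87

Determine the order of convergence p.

2

Consecutive ratios: |x_5 − x*|/|x_4 − x*| = 7.136e-87/1.394e-43 = 5.11908e-44, |x_4 − x*|/|x_3 − x*| = 1.394e-43/6.158e-22 = 2.26372e-22.
p ≈ ln(5.11908e-44)/ln(2.26372e-22) = -99.6808/-49.8399 ≈ 2.00.
So the convergence is quadratic (order 2).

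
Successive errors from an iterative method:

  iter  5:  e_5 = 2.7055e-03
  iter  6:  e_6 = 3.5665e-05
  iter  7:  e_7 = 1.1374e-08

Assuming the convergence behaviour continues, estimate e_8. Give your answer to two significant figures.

3.6e-15

First estimate the order: p ≈ ln(e_7/e_6) / ln(e_6/e_5) = ln(1.1374e-08/3.5665e-05)/ln(3.5665e-05/2.7055e-03) = ln(0.000318912)/ln(0.0131824) ≈ 1.8597.
Then e_8 ≈ e_7·(e_7/e_6)^p = 1.1374e-08·(0.000318912)^1.8597 = 1.1374e-08·3.14685e-07 ≈ 3.579e-15.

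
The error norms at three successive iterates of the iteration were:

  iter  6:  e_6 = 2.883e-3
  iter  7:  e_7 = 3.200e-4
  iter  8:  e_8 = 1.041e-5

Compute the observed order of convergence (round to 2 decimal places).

1.56

p ≈ ln(e_8/e_7) / ln(e_7/e_6)
  = ln(1.041e-5/3.200e-4) / ln(3.200e-4/2.883e-3)
  = ln(0.0325312) / ln(0.110995)
  = -3.42556 / -2.19827 ≈ 1.55830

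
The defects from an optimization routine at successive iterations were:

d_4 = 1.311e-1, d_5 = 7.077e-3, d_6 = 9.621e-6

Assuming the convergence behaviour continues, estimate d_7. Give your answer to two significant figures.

First estimate the order: p ≈ ln(d_6/d_5) / ln(d_5/d_4) = ln(9.621e-6/7.077e-3)/ln(7.077e-3/1.311e-1) = ln(0.00135947)/ln(0.0539817) ≈ 2.2612.
Then d_7 ≈ d_6·(d_6/d_5)^p = 9.621e-6·(0.00135947)^2.2612 = 9.621e-6·3.29591e-07 ≈ 3.171e-12.

3.2e-12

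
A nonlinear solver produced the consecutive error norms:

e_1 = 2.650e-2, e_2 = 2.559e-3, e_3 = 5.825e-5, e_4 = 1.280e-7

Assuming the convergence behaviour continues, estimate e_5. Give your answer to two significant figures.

First estimate the order: p ≈ ln(e_4/e_3) / ln(e_3/e_2) = ln(1.280e-7/5.825e-5)/ln(5.825e-5/2.559e-3) = ln(0.00219742)/ln(0.0227628) ≈ 1.6180.
Then e_5 ≈ e_4·(e_4/e_3)^p = 1.280e-7·(0.00219742)^1.6180 = 1.280e-7·5.00283e-05 ≈ 6.404e-12.

6.4e-12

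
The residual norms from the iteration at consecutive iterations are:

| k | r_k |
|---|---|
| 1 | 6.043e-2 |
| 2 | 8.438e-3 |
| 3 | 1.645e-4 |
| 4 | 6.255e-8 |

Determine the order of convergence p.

2

Consecutive ratios: r_4/r_3 = 6.255e-8/1.645e-4 = 0.000380243, r_3/r_2 = 1.645e-4/8.438e-3 = 0.0194951.
p ≈ ln(0.000380243)/ln(0.0194951) = -7.8747/-3.9376 ≈ 2.00.
So the convergence is quadratic (order 2).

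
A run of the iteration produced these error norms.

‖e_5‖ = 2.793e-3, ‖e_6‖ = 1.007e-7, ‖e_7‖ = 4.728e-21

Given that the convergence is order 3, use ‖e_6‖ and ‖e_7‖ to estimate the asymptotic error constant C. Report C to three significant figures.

4.63

C ≈ ‖e_7‖ / ‖e_6‖^3
  = 4.728e-21 / (1.007e-7)^3
  = 4.728e-21 / 1.02115e-21 ≈ 4.6301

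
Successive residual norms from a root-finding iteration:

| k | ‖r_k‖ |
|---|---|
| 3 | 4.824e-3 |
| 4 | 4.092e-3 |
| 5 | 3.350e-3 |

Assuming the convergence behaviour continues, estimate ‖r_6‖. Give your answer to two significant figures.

First estimate the order: p ≈ ln(‖r_5‖/‖r_4‖) / ln(‖r_4‖/‖r_3‖) = ln(3.350e-3/4.092e-3)/ln(4.092e-3/4.824e-3) = ln(0.818671)/ln(0.848259) ≈ 1.2157.
Then ‖r_6‖ ≈ ‖r_5‖·(‖r_5‖/‖r_4‖)^p = 3.350e-3·(0.818671)^1.2157 = 3.350e-3·0.784092 ≈ 0.002627.

2.6e-3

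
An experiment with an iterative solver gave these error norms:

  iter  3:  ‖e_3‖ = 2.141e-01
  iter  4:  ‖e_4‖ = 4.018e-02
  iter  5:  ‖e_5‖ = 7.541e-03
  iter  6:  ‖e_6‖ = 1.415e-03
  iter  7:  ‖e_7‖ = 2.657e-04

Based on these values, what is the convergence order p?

Consecutive ratios: ‖e_7‖/‖e_6‖ = 2.657e-04/1.415e-03 = 0.187774, ‖e_6‖/‖e_5‖ = 1.415e-03/7.541e-03 = 0.187641.
p ≈ ln(0.187774)/ln(0.187641) = -1.6725/-1.6732 ≈ 1.00.
So the convergence is linear (order 1).

1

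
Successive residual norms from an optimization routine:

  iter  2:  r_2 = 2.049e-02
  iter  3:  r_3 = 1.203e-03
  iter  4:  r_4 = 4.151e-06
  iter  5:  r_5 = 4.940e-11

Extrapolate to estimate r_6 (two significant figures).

First estimate the order: p ≈ ln(r_5/r_4) / ln(r_4/r_3) = ln(4.940e-11/4.151e-06)/ln(4.151e-06/1.203e-03) = ln(1.19007e-05)/ln(0.00345054) ≈ 2.0001.
Then r_6 ≈ r_5·(r_5/r_4)^p = 4.940e-11·(1.19007e-05)^2.0001 = 4.940e-11·1.41466e-10 ≈ 6.988e-21.

7.0e-21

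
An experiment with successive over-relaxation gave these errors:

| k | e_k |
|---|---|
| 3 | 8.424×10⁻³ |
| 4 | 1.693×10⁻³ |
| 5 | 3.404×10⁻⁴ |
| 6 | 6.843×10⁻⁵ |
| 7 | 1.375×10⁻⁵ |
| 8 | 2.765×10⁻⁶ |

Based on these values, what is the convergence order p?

1

Consecutive ratios: e_8/e_7 = 2.765×10⁻⁶/1.375×10⁻⁵ = 0.201091, e_7/e_6 = 1.375×10⁻⁵/6.843×10⁻⁵ = 0.200935.
p ≈ ln(0.201091)/ln(0.200935) = -1.6040/-1.6048 ≈ 1.00.
So the convergence is linear (order 1).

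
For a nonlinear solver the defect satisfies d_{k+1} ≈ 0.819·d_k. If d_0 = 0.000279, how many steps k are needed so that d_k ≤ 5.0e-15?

124

After k steps, d_k ≈ 0.000279·0.819^k.
Need 0.819^k ≤ 5.0e-15/0.000279 = 1.79211e-11.
k ≥ ln(1.79211e-11)/ln(0.819) = -24.7450/-0.19967 = 123.929.
Smallest integer k = 124.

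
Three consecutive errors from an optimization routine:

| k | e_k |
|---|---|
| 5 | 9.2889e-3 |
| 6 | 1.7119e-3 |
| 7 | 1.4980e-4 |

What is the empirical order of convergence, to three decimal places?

1.440

p ≈ ln(e_7/e_6) / ln(e_6/e_5)
  = ln(1.4980e-4/1.7119e-3) / ln(1.7119e-3/9.2889e-3)
  = ln(0.0875051) / ln(0.184295)
  = -2.436058 / -1.691218 ≈ 1.440416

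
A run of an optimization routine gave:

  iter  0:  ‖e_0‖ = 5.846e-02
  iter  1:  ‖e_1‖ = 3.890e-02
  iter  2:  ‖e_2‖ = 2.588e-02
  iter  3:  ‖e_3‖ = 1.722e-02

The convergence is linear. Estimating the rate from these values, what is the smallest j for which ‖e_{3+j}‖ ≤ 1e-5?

Rate ρ ≈ ‖e_3‖/‖e_2‖ = 1.722e-02/2.588e-02 = 0.6654.
After j more steps, ‖e_{3+j}‖ ≈ 1.722e-02·ρ^j; need ρ^j ≤ 1e-5/1.722e-02 = 0.00058072.
j ≥ ln(0.00058072)/ln(0.6654) = -7.4512/-0.40737 = 18.291.
So 19 more iterations are needed.

19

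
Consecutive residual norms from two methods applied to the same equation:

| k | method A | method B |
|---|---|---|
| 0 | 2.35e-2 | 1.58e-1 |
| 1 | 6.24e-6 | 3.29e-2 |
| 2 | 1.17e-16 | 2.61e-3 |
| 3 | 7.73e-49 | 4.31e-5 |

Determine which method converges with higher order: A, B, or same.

A

Method A: p ≈ ln(7.73e-49/1.17e-16)/ln(1.17e-16/6.24e-6) ≈ 3.00.
Method B: p ≈ ln(4.31e-5/2.61e-3)/ln(2.61e-3/3.29e-2) ≈ 1.62.
Method A has the higher order (≈3.0 vs ≈1.6).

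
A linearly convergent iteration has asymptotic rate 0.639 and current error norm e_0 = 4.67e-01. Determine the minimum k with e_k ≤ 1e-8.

After k steps, e_k ≈ 4.67e-01·0.639^k.
Need 0.639^k ≤ 1e-8/4.67e-01 = 2.14133e-08.
k ≥ ln(2.14133e-08)/ln(0.639) = -17.6593/-0.44785 = 39.431.
Smallest integer k = 40.

40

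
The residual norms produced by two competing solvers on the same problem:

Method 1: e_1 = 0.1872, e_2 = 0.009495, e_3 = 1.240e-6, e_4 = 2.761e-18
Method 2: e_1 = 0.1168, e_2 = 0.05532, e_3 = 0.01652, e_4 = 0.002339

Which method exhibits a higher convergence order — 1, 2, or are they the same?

1

Method 1: p ≈ ln(2.761e-18/1.240e-6)/ln(1.240e-6/0.009495) ≈ 3.00.
Method 2: p ≈ ln(0.002339/0.01652)/ln(0.01652/0.05532) ≈ 1.62.
Method 1 has the higher order (≈3.0 vs ≈1.6).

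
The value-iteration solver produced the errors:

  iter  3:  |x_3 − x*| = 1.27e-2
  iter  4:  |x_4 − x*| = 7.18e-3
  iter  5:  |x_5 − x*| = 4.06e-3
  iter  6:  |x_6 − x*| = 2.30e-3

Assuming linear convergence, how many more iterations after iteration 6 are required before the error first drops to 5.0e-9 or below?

23

Rate ρ ≈ |x_6 − x*|/|x_5 − x*| = 2.30e-3/4.06e-3 = 0.5665.
After j more steps, |x_{6+j} − x*| ≈ 2.30e-3·ρ^j; need ρ^j ≤ 5.0e-9/2.30e-3 = 2.17391e-06.
j ≥ ln(2.17391e-06)/ln(0.5665) = -13.0390/-0.56828 = 22.945.
So 23 more iterations are needed.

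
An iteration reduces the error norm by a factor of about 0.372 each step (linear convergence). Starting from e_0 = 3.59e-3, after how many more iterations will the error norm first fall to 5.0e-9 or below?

14

After k steps, e_k ≈ 3.59e-3·0.372^k.
Need 0.372^k ≤ 5.0e-9/3.59e-3 = 1.39276e-06.
k ≥ ln(1.39276e-06)/ln(0.372) = -13.4842/-0.98886 = 13.636.
Smallest integer k = 14.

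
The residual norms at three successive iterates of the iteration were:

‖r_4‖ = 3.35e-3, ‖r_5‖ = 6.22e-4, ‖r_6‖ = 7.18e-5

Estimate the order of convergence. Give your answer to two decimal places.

1.28

p ≈ ln(‖r_6‖/‖r_5‖) / ln(‖r_5‖/‖r_4‖)
  = ln(7.18e-5/6.22e-4) / ln(6.22e-4/3.35e-3)
  = ln(0.115434) / ln(0.185672)
  = -2.15906 / -1.68377 ≈ 1.28228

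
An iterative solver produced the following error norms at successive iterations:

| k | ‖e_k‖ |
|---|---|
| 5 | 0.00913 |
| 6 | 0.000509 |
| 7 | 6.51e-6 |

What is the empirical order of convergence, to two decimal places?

1.51

p ≈ ln(‖e_7‖/‖e_6‖) / ln(‖e_6‖/‖e_5‖)
  = ln(6.51e-6/0.000509) / ln(0.000509/0.00913)
  = ln(0.0127898) / ln(0.0557503)
  = -4.35911 / -2.88687 ≈ 1.50998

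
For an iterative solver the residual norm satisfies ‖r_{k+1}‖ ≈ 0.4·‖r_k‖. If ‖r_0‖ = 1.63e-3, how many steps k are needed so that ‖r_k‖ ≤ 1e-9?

16

After k steps, ‖r_k‖ ≈ 1.63e-3·0.4^k.
Need 0.4^k ≤ 1e-9/1.63e-3 = 6.13497e-07.
k ≥ ln(6.13497e-07)/ln(0.4) = -14.3041/-0.91629 = 15.611.
Smallest integer k = 16.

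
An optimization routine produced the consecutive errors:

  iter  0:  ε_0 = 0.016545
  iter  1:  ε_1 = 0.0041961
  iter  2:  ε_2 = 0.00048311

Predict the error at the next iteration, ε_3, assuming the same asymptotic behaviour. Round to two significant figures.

1.6e-5

First estimate the order: p ≈ ln(ε_2/ε_1) / ln(ε_1/ε_0) = ln(0.00048311/0.0041961)/ln(0.0041961/0.016545) = ln(0.115133)/ln(0.253617) ≈ 1.5756.
Then ε_3 ≈ ε_2·(ε_2/ε_1)^p = 0.00048311·(0.115133)^1.5756 = 0.00048311·0.0331762 ≈ 1.603e-05.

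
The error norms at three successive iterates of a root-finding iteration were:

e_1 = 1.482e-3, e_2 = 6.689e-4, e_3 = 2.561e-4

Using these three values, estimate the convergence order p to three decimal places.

1.207

p ≈ ln(e_3/e_2) / ln(e_2/e_1)
  = ln(2.561e-4/6.689e-4) / ln(6.689e-4/1.482e-3)
  = ln(0.382867) / ln(0.45135)
  = -0.960068 / -0.795512 ≈ 1.206855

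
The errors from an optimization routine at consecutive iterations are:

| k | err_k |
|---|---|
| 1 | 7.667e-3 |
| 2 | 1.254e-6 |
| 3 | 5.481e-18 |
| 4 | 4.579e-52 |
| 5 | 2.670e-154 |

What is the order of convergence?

Consecutive ratios: err_5/err_4 = 2.670e-154/4.579e-52 = 5.83097e-103, err_4/err_3 = 4.579e-52/5.481e-18 = 8.35431e-35.
p ≈ ln(5.83097e-103)/ln(8.35431e-35) = -235.4031/-78.4677 ≈ 3.00.
So the convergence is cubic (order 3).

3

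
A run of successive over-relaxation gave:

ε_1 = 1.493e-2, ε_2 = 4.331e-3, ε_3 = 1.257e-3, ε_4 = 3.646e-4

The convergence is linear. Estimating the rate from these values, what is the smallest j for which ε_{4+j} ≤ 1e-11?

15

Rate ρ ≈ ε_4/ε_3 = 3.646e-4/1.257e-3 = 0.2901.
After j more steps, ε_{4+j} ≈ 3.646e-4·ρ^j; need ρ^j ≤ 1e-11/3.646e-4 = 2.74273e-08.
j ≥ ln(2.74273e-08)/ln(0.2901) = -17.4117/-1.23753 = 14.070.
So 15 more iterations are needed.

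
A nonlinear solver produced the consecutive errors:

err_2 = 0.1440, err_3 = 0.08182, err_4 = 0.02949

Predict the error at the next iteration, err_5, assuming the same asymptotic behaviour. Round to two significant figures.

First estimate the order: p ≈ ln(err_4/err_3) / ln(err_3/err_2) = ln(0.02949/0.08182)/ln(0.08182/0.1440) = ln(0.360425)/ln(0.568194) ≈ 1.8052.
Then err_5 ≈ err_4·(err_4/err_3)^p = 0.02949·(0.360425)^1.8052 = 0.02949·0.158476 ≈ 0.004673.

4.7e-3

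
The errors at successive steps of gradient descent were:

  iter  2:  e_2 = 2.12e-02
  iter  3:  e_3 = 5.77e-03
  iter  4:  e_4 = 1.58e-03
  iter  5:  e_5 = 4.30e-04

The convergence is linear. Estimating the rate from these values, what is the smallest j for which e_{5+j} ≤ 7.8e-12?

Rate ρ ≈ e_5/e_4 = 4.30e-04/1.58e-03 = 0.2722.
After j more steps, e_{5+j} ≈ 4.30e-04·ρ^j; need ρ^j ≤ 7.8e-12/4.30e-04 = 1.81395e-08.
j ≥ ln(1.81395e-08)/ln(0.2722) = -17.8252/-1.30122 = 13.699.
So 14 more iterations are needed.

14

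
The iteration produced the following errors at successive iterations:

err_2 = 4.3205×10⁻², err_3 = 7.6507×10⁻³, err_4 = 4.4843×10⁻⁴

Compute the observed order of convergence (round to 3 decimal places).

1.639

p ≈ ln(err_4/err_3) / ln(err_3/err_2)
  = ln(4.4843×10⁻⁴/7.6507×10⁻³) / ln(7.6507×10⁻³/4.3205×10⁻²)
  = ln(0.0586129) / ln(0.177079)
  = -2.836800 / -1.731159 ≈ 1.638671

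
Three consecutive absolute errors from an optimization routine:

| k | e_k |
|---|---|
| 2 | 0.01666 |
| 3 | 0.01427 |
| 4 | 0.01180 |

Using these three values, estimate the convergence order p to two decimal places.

p ≈ ln(e_4/e_3) / ln(e_3/e_2)
  = ln(0.01180/0.01427) / ln(0.01427/0.01666)
  = ln(0.82691) / ln(0.856543)
  = -0.19006 / -0.15485 ≈ 1.22738

1.23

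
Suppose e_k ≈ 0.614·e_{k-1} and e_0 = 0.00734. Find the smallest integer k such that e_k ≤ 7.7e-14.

After k steps, e_k ≈ 0.00734·0.614^k.
Need 0.614^k ≤ 7.7e-14/0.00734 = 1.04905e-11.
k ≥ ln(1.04905e-11)/ln(0.614) = -25.2806/-0.48776 = 51.830.
Smallest integer k = 52.

52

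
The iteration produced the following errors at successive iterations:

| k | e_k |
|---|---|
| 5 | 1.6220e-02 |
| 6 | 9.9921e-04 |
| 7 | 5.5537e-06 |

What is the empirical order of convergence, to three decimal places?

1.863

p ≈ ln(e_7/e_6) / ln(e_6/e_5)
  = ln(5.5537e-06/9.9921e-04) / ln(9.9921e-04/1.6220e-02)
  = ln(0.00555809) / ln(0.0616036)
  = -5.192501 / -2.787035 ≈ 1.863091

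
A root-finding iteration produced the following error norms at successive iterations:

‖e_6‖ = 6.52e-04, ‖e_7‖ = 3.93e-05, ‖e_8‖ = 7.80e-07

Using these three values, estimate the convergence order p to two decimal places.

p ≈ ln(‖e_8‖/‖e_7‖) / ln(‖e_7‖/‖e_6‖)
  = ln(7.80e-07/3.93e-05) / ln(3.93e-05/6.52e-04)
  = ln(0.0198473) / ln(0.0602761)
  = -3.91969 / -2.80882 ≈ 1.39549

1.40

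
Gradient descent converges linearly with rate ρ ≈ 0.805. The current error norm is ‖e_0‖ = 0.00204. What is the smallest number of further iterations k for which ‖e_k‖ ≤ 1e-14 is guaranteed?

121

After k steps, ‖e_k‖ ≈ 0.00204·0.805^k.
Need 0.805^k ≤ 1e-14/0.00204 = 4.90196e-12.
k ≥ ln(4.90196e-12)/ln(0.805) = -26.0414/-0.21691 = 120.056.
Smallest integer k = 121.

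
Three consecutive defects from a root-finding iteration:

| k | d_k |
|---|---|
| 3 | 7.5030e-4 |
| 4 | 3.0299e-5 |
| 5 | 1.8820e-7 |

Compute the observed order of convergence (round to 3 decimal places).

1.583

p ≈ ln(d_5/d_4) / ln(d_4/d_3)
  = ln(1.8820e-7/3.0299e-5) / ln(3.0299e-5/7.5030e-4)
  = ln(0.00621143) / ln(0.0403825)
  = -5.081364 / -3.209359 ≈ 1.583296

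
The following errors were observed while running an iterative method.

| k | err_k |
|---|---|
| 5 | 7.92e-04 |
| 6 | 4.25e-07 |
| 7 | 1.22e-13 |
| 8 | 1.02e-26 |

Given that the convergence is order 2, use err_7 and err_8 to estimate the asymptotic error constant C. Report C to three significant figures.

0.685

C ≈ err_8 / err_7^2
  = 1.02e-26 / (1.22e-13)^2
  = 1.02e-26 / 1.4884e-26 ≈ 0.6853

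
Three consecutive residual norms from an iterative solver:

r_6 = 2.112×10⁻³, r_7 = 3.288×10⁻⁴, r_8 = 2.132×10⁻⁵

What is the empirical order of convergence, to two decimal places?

p ≈ ln(r_8/r_7) / ln(r_7/r_6)
  = ln(2.132×10⁻⁵/3.288×10⁻⁴) / ln(3.288×10⁻⁴/2.112×10⁻³)
  = ln(0.0648418) / ln(0.155682)
  = -2.73580 / -1.85994 ≈ 1.47091

1.47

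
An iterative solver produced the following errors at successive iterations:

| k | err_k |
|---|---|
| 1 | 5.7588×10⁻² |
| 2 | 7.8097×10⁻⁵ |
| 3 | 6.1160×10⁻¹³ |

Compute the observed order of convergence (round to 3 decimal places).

2.827

p ≈ ln(err_3/err_2) / ln(err_2/err_1)
  = ln(6.1160×10⁻¹³/7.8097×10⁻⁵) / ln(7.8097×10⁻⁵/5.7588×10⁻²)
  = ln(7.83129e-09) / ln(0.00135613)
  = -18.665139 / -6.603120 ≈ 2.826715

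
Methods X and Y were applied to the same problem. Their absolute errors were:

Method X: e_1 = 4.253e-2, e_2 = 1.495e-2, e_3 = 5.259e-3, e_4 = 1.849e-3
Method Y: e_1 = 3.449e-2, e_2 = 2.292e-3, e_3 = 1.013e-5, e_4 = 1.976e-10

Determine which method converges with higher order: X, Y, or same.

Y

Method X: p ≈ ln(1.849e-3/5.259e-3)/ln(5.259e-3/1.495e-2) ≈ 1.00.
Method Y: p ≈ ln(1.976e-10/1.013e-5)/ln(1.013e-5/2.292e-3) ≈ 2.00.
Method Y has the higher order (≈2.0 vs ≈1.0).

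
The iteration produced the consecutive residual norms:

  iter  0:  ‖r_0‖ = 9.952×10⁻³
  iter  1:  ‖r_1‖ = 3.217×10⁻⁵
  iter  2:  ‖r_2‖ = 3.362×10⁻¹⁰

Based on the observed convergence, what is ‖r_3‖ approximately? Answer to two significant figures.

First estimate the order: p ≈ ln(‖r_2‖/‖r_1‖) / ln(‖r_1‖/‖r_0‖) = ln(3.362×10⁻¹⁰/3.217×10⁻⁵)/ln(3.217×10⁻⁵/9.952×10⁻³) = ln(1.04507e-05)/ln(0.00323252) ≈ 2.0000.
Then ‖r_3‖ ≈ ‖r_2‖·(‖r_2‖/‖r_1‖)^p = 3.362×10⁻¹⁰·(1.04507e-05)^2.0000 = 3.362×10⁻¹⁰·1.09217e-10 ≈ 3.672e-20.

3.7e-20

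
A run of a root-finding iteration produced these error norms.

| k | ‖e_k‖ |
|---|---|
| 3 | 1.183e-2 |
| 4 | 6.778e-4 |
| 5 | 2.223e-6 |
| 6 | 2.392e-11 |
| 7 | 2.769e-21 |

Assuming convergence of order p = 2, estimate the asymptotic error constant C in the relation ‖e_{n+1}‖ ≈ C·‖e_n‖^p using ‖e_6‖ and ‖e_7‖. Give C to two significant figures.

C ≈ ‖e_7‖ / ‖e_6‖^2
  = 2.769e-21 / (2.392e-11)^2
  = 2.769e-21 / 5.72166e-22 ≈ 4.8395

4.8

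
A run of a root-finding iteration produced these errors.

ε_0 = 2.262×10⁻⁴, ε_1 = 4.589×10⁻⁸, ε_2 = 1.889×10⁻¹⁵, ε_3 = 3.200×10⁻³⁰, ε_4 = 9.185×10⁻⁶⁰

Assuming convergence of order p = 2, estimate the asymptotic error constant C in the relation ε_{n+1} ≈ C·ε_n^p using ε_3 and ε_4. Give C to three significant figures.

C ≈ ε_4 / ε_3^2
  = 9.185×10⁻⁶⁰ / (3.200×10⁻³⁰)^2
  = 9.185×10⁻⁶⁰ / 1.024e-59 ≈ 0.89697

0.897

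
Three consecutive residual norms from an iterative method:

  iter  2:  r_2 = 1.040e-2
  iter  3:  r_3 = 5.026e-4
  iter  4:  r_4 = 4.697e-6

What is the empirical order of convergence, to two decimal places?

p ≈ ln(r_4/r_3) / ln(r_3/r_2)
  = ln(4.697e-6/5.026e-4) / ln(5.026e-4/1.040e-2)
  = ln(0.0093454) / ln(0.0483269)
  = -4.67287 / -3.02977 ≈ 1.54232

1.54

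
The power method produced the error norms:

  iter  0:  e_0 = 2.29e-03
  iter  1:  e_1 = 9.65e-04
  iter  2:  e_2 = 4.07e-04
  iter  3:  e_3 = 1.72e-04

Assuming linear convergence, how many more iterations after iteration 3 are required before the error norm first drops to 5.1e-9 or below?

13

Rate ρ ≈ e_3/e_2 = 1.72e-04/4.07e-04 = 0.4226.
After j more steps, e_{3+j} ≈ 1.72e-04·ρ^j; need ρ^j ≤ 5.1e-9/1.72e-04 = 2.96512e-05.
j ≥ ln(2.96512e-05)/ln(0.4226) = -10.4260/-0.86133 = 12.105.
So 13 more iterations are needed.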